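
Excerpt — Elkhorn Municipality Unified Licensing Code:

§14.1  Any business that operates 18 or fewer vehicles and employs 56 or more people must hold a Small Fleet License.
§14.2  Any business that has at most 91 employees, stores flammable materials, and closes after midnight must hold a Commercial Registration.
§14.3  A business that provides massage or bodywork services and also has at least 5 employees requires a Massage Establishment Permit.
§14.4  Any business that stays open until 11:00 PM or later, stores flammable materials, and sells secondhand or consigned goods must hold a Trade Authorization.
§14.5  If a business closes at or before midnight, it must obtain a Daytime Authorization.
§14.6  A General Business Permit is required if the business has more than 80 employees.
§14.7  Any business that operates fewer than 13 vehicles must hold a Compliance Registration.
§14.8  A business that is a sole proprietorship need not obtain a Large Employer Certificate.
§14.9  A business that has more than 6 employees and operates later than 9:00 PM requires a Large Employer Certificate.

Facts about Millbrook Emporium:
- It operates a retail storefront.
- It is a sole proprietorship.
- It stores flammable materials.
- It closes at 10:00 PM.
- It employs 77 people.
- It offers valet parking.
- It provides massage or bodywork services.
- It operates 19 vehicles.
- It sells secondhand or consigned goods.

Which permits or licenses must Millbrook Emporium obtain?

§14.1 vehicles 19 > 18; employees 77 ≥ 56 → Small Fleet License not required.
§14.2 employees 77 ≤ 91; stores flammable materials; closes 10:00 PM, at/before midnight → Commercial Registration not required.
§14.3 provides massage or bodywork services; employees 77 ≥ 5 → Massage Establishment Permit required.
§14.4 closes 10:00 PM, at/before 11:00 PM; stores flammable materials; sells secondhand or consigned goods → Trade Authorization not required.
§14.5 closes 10:00 PM, at/before midnight → Daytime Authorization required.
§14.6 employees 77 ≤ 80 → General Business Permit not required.
§14.7 vehicles 19 ≥ 13 → Compliance Registration not required.
§14.8 is a sole proprietorship → exempt from Large Employer Certificate.
§14.9 employees 77 > 6; closes 10:00 PM, after 9:00 PM → Large Employer Certificate required.

Daytime Authorization, Massage Establishment Permit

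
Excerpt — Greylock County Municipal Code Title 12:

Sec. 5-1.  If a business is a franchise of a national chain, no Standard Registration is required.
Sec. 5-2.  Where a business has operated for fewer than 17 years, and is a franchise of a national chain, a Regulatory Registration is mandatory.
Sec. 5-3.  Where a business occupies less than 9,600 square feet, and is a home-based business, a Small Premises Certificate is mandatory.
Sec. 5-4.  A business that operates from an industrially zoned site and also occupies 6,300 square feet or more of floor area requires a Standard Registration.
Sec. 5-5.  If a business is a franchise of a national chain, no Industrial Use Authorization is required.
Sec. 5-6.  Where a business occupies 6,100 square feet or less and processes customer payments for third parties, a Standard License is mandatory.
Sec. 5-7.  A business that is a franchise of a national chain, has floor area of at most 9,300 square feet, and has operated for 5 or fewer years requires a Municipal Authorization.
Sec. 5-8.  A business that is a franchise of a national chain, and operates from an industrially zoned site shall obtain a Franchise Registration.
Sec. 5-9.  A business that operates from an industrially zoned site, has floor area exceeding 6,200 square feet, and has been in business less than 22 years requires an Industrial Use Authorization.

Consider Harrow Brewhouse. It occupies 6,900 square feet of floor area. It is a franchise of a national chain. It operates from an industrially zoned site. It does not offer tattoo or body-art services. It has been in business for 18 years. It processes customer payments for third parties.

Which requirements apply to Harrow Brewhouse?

Franchise Registration

Sec. 5-1. is a franchise of a national chain → exempt from Standard Registration.
Sec. 5-2. years in business 18 ≥ 17; is a franchise of a national chain → Regulatory Registration not required.
Sec. 5-3. floor area 6,900 square feet < 9,600 square feet; operates from an industrially zoned site (not: is a home-based business) → Small Premises Certificate not required.
Sec. 5-4. operates from an industrially zoned site; floor area 6,900 square feet ≥ 6,300 square feet → Standard Registration required.
Sec. 5-5. is a franchise of a national chain → exempt from Industrial Use Authorization.
Sec. 5-6. floor area 6,900 square feet > 6,100 square feet; processes customer payments for third parties → Standard License not required.
Sec. 5-7. is a franchise of a national chain; floor area 6,900 square feet ≤ 9,300 square feet; years in business 18 > 5 → Municipal Authorization not required.
Sec. 5-8. is a franchise of a national chain; operates from an industrially zoned site → Franchise Registration required.
Sec. 5-9. operates from an industrially zoned site; floor area 6,900 square feet > 6,200 square feet; years in business 18 < 22 → Industrial Use Authorization required.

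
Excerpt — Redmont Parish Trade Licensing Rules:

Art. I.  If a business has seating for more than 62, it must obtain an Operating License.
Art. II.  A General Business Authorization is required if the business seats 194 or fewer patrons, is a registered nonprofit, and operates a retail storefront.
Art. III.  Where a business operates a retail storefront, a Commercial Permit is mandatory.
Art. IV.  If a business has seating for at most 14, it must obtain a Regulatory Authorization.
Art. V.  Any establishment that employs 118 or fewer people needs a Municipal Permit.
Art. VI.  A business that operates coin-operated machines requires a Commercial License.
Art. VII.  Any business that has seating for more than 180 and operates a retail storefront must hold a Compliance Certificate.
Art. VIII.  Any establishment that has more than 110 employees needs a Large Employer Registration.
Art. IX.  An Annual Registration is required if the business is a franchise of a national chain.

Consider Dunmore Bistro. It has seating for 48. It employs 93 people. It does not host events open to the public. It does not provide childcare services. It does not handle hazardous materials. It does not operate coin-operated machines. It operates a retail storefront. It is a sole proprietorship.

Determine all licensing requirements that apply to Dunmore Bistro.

Commercial Permit, Municipal Permit

Art. I. seating 48 ≤ 62 → Operating License not required.
Art. II. seating 48 ≤ 194; is a sole proprietorship (not: is a registered nonprofit); operates a retail storefront → General Business Authorization not required.
Art. III. operates a retail storefront → Commercial Permit required.
Art. IV. seating 48 > 14 → Regulatory Authorization not required.
Art. V. employees 93 ≤ 118 → Municipal Permit required.
Art. VI. does not operate coin-operated machines → Commercial License not required.
Art. VII. seating 48 ≤ 180; operates a retail storefront → Compliance Certificate not required.
Art. VIII. employees 93 ≤ 110 → Large Employer Registration not required.
Art. IX. is a sole proprietorship (not: is a franchise of a national chain) → Annual Registration not required.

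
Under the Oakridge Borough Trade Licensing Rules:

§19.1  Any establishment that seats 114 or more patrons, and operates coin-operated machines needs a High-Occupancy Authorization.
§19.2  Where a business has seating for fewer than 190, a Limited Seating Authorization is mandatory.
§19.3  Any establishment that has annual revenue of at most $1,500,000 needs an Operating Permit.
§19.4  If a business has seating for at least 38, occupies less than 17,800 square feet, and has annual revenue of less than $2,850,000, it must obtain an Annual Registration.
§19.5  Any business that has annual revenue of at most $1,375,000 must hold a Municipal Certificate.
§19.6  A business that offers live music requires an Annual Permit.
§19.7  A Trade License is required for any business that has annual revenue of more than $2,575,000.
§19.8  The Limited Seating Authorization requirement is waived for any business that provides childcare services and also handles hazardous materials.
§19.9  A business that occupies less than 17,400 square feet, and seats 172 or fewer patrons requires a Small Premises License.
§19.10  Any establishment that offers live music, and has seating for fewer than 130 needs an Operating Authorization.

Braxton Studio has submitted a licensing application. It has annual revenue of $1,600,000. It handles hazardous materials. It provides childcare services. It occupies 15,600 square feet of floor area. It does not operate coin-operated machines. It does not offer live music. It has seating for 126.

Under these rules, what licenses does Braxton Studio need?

§19.1 seating 126 ≥ 114; does not operate coin-operated machines → High-Occupancy Authorization not required.
§19.2 seating 126 < 190 → Limited Seating Authorization required.
§19.3 revenue $1,600,000 > $1,500,000 → Operating Permit not required.
§19.4 seating 126 ≥ 38; floor area 15,600 square feet < 17,800 square feet; revenue $1,600,000 < $2,850,000 → Annual Registration required.
§19.5 revenue $1,600,000 > $1,375,000 → Municipal Certificate not required.
§19.6 does not offer live music → Annual Permit not required.
§19.7 revenue $1,600,000 ≤ $2,575,000 → Trade License not required.
§19.8 provides childcare services; handles hazardous materials → exempt from Limited Seating Authorization.
§19.9 floor area 15,600 square feet < 17,400 square feet; seating 126 ≤ 172 → Small Premises License required.
§19.10 does not offer live music; seating 126 < 130 → Operating Authorization not required.

Annual Registration, Small Premises License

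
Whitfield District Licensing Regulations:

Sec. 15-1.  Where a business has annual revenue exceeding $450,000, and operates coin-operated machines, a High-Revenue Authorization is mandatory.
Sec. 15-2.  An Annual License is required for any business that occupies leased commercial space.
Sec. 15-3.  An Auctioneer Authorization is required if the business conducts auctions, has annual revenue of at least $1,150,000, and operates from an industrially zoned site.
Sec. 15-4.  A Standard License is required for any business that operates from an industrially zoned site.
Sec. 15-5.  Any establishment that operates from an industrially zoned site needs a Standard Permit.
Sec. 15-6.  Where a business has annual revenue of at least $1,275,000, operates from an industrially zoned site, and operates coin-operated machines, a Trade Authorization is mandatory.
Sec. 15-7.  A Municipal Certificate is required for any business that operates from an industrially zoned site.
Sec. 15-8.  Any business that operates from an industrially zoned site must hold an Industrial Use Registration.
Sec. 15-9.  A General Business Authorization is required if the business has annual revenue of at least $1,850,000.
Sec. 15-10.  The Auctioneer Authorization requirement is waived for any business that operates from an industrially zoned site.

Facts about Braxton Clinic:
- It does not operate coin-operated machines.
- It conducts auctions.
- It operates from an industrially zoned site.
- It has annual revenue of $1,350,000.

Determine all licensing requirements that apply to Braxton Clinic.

Sec. 15-1. revenue $1,350,000 > $450,000; does not operate coin-operated machines → High-Revenue Authorization not required.
Sec. 15-2. operates from an industrially zoned site (not: occupies leased commercial space) → Annual License not required.
Sec. 15-3. conducts auctions; revenue $1,350,000 ≥ $1,150,000; operates from an industrially zoned site → Auctioneer Authorization required.
Sec. 15-4. operates from an industrially zoned site → Standard License required.
Sec. 15-5. operates from an industrially zoned site → Standard Permit required.
Sec. 15-6. revenue $1,350,000 ≥ $1,275,000; operates from an industrially zoned site; does not operate coin-operated machines → Trade Authorization not required.
Sec. 15-7. operates from an industrially zoned site → Municipal Certificate required.
Sec. 15-8. operates from an industrially zoned site → Industrial Use Registration required.
Sec. 15-9. revenue $1,350,000 < $1,850,000 → General Business Authorization not required.
Sec. 15-10. operates from an industrially zoned site → exempt from Auctioneer Authorization.

Industrial Use Registration, Municipal Certificate, Standard License, Standard Permit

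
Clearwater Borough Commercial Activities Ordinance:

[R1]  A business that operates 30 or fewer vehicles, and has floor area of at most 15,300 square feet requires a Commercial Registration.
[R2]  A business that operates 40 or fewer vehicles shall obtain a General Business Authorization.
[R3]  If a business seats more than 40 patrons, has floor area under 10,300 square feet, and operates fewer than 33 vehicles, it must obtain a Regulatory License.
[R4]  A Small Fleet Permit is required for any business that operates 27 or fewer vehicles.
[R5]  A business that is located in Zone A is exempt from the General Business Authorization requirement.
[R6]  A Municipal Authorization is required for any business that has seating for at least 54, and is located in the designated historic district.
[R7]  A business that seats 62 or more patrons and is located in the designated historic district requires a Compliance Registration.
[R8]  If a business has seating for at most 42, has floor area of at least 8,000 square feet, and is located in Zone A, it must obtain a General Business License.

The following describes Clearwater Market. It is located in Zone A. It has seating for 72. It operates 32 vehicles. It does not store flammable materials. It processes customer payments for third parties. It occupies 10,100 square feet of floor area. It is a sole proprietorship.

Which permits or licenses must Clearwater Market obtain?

[R1] vehicles 32 > 30; floor area 10,100 square feet ≤ 15,300 square feet → Commercial Registration not required.
[R2] vehicles 32 ≤ 40 → General Business Authorization required.
[R3] seating 72 > 40; floor area 10,100 square feet < 10,300 square feet; vehicles 32 < 33 → Regulatory License required.
[R4] vehicles 32 > 27 → Small Fleet Permit not required.
[R5] is located in Zone A → exempt from General Business Authorization.
[R6] seating 72 ≥ 54; is located in Zone A (not: is located in the designated historic district) → Municipal Authorization not required.
[R7] seating 72 ≥ 62; is located in Zone A (not: is located in the designated historic district) → Compliance Registration not required.
[R8] seating 72 > 42; floor area 10,100 square feet ≥ 8,000 square feet; is located in Zone A → General Business License not required.

Regulatory License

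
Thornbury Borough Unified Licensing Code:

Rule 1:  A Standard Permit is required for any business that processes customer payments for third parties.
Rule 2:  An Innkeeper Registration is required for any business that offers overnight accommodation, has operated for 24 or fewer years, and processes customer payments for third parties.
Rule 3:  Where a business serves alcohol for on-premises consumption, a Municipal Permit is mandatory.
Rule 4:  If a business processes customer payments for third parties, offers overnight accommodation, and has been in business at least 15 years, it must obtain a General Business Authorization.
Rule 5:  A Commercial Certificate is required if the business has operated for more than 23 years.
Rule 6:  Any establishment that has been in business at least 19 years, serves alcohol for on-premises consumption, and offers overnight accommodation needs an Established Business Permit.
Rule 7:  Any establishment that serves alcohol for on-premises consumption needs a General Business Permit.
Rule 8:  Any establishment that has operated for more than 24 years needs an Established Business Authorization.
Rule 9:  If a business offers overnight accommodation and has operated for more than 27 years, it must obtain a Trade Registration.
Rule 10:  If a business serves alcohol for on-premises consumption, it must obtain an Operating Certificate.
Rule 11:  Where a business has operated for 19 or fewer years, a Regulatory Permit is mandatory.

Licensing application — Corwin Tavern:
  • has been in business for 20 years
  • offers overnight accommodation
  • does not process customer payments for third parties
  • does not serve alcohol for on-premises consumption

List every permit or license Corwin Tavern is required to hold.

None

Rule 1: does not process customer payments for third parties → Standard Permit not required.
Rule 2: offers overnight accommodation; years in business 20 ≤ 24; does not process customer payments for third parties → Innkeeper Registration not required.
Rule 3: does not serve alcohol for on-premises consumption → Municipal Permit not required.
Rule 4: does not process customer payments for third parties; offers overnight accommodation; years in business 20 ≥ 15 → General Business Authorization not required.
Rule 5: years in business 20 ≤ 23 → Commercial Certificate not required.
Rule 6: years in business 20 ≥ 19; does not serve alcohol for on-premises consumption; offers overnight accommodation → Established Business Permit not required.
Rule 7: does not serve alcohol for on-premises consumption → General Business Permit not required.
Rule 8: years in business 20 ≤ 24 → Established Business Authorization not required.
Rule 9: offers overnight accommodation; years in business 20 ≤ 27 → Trade Registration not required.
Rule 10: does not serve alcohol for on-premises consumption → Operating Certificate not required.
Rule 11: years in business 20 > 19 → Regulatory Permit not required.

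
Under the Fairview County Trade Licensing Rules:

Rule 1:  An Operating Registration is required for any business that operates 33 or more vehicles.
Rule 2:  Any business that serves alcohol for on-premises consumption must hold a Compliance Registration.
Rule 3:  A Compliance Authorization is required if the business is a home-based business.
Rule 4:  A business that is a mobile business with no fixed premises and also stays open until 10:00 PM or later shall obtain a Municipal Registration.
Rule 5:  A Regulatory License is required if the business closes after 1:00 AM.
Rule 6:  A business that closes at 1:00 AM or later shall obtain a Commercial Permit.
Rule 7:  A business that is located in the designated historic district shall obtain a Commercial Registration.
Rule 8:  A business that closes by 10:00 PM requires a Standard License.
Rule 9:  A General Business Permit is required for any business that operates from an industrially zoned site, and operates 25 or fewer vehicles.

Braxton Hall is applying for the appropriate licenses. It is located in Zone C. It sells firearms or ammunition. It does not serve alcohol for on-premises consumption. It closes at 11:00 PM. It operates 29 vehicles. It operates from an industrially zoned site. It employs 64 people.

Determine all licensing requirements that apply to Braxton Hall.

Rule 1: vehicles 29 < 33 → Operating Registration not required.
Rule 2: does not serve alcohol for on-premises consumption → Compliance Registration not required.
Rule 3: operates from an industrially zoned site (not: is a home-based business) → Compliance Authorization not required.
Rule 4: operates from an industrially zoned site (not: is a mobile business with no fixed premises); closes 11:00 PM, after 10:00 PM → Municipal Registration not required.
Rule 5: closes 11:00 PM, at/before 1:00 AM → Regulatory License not required.
Rule 6: closes 11:00 PM, at/before 1:00 AM → Commercial Permit not required.
Rule 7: is located in Zone C (not: is located in the designated historic district) → Commercial Registration not required.
Rule 8: closes 11:00 PM, after 10:00 PM → Standard License not required.
Rule 9: operates from an industrially zoned site; vehicles 29 > 25 → General Business Permit not required.

None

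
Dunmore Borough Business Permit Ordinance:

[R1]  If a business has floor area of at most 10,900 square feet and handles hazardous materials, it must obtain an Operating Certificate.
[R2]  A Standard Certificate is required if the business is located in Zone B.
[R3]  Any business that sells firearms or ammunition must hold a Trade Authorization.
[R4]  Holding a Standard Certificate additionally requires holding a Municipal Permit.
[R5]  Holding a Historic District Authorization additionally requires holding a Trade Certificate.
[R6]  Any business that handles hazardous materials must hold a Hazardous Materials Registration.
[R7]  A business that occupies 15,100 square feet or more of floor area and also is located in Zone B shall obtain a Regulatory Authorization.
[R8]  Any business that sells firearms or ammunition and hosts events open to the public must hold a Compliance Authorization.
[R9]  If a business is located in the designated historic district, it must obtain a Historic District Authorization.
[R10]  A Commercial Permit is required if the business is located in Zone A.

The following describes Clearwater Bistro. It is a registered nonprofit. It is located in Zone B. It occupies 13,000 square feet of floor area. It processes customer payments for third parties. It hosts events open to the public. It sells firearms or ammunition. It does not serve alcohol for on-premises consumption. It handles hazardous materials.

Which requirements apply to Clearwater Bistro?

Compliance Authorization, Hazardous Materials Registration, Municipal Permit, Standard Certificate, Trade Authorization

[R1] floor area 13,000 square feet > 10,900 square feet; handles hazardous materials → Operating Certificate not required.
[R2] is located in Zone B → Standard Certificate required.
[R3] sells firearms or ammunition → Trade Authorization required.
[R4] Standard Certificate is required → Municipal Permit also required.
[R5] Historic District Authorization is not required → no effect.
[R6] handles hazardous materials → Hazardous Materials Registration required.
[R7] floor area 13,000 square feet < 15,100 square feet; is located in Zone B → Regulatory Authorization not required.
[R8] sells firearms or ammunition; hosts events open to the public → Compliance Authorization required.
[R9] is located in Zone B (not: is located in the designated historic district) → Historic District Authorization not required.
[R10] is located in Zone B (not: is located in Zone A) → Commercial Permit not required.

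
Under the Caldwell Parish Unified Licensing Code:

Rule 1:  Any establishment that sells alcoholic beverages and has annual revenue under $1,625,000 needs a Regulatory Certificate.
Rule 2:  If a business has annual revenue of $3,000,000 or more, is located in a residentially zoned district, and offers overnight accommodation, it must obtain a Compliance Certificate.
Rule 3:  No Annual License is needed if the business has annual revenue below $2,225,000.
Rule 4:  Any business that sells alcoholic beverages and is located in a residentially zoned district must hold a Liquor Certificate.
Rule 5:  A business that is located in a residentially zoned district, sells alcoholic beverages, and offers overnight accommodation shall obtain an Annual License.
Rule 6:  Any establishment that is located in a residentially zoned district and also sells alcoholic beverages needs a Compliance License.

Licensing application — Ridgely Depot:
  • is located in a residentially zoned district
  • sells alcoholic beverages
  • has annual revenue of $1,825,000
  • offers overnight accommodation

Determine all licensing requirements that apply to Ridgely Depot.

Compliance License, Liquor Certificate

Rule 1: sells alcoholic beverages; revenue $1,825,000 ≥ $1,625,000 → Regulatory Certificate not required.
Rule 2: revenue $1,825,000 < $3,000,000; is located in a residentially zoned district; offers overnight accommodation → Compliance Certificate not required.
Rule 3: revenue $1,825,000 < $2,225,000 → exempt from Annual License.
Rule 4: sells alcoholic beverages; is located in a residentially zoned district → Liquor Certificate required.
Rule 5: is located in a residentially zoned district; sells alcoholic beverages; offers overnight accommodation → Annual License required.
Rule 6: is located in a residentially zoned district; sells alcoholic beverages → Compliance License required.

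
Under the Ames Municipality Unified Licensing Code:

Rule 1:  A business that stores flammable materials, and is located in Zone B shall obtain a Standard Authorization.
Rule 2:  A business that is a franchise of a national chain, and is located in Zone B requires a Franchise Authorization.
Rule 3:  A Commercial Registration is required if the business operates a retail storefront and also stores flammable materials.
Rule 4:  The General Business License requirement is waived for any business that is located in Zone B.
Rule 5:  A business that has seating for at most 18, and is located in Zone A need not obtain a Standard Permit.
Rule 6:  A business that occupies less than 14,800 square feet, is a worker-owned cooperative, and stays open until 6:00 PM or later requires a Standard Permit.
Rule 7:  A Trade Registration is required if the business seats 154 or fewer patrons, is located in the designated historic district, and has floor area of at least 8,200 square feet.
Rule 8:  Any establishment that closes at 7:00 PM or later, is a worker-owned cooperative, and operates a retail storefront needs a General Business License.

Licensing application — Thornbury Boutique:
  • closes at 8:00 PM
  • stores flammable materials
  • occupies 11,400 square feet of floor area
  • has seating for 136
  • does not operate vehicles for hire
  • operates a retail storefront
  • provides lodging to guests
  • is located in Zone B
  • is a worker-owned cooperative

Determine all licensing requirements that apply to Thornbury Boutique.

Rule 1: stores flammable materials; is located in Zone B → Standard Authorization required.
Rule 2: is a worker-owned cooperative (not: is a franchise of a national chain); is located in Zone B → Franchise Authorization not required.
Rule 3: operates a retail storefront; stores flammable materials → Commercial Registration required.
Rule 4: is located in Zone B → exempt from General Business License.
Rule 5: seating 136 > 18; is located in Zone B (not: is located in Zone A) → Standard Permit exemption does not apply.
Rule 6: floor area 11,400 square feet < 14,800 square feet; is a worker-owned cooperative; closes 8:00 PM, after 6:00 PM → Standard Permit required.
Rule 7: seating 136 ≤ 154; is located in Zone B (not: is located in the designated historic district); floor area 11,400 square feet ≥ 8,200 square feet → Trade Registration not required.
Rule 8: closes 8:00 PM, after 7:00 PM; is a worker-owned cooperative; operates a retail storefront → General Business License required.

Commercial Registration, Standard Authorization, Standard Permit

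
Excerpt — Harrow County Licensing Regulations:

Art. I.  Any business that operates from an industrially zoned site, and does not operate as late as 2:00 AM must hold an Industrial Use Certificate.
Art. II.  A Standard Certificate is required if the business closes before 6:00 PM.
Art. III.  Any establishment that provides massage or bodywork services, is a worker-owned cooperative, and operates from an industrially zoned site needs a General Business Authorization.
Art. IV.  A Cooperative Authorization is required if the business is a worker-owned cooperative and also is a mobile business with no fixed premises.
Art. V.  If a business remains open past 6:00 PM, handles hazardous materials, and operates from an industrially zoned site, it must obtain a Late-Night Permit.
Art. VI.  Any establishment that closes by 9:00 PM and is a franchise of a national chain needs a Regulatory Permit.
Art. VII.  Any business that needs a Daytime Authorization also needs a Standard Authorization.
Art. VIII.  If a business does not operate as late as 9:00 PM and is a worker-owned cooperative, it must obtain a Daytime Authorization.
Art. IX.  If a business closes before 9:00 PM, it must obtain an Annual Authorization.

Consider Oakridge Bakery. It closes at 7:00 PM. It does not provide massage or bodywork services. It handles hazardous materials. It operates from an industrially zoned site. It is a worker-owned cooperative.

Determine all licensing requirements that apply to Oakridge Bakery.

Annual Authorization, Daytime Authorization, Industrial Use Certificate, Late-Night Permit, Standard Authorization

Art. I. operates from an industrially zoned site; closes 7:00 PM, at/before 2:00 AM → Industrial Use Certificate required.
Art. II. closes 7:00 PM, after 6:00 PM → Standard Certificate not required.
Art. III. does not provide massage or bodywork services; is a worker-owned cooperative; operates from an industrially zoned site → General Business Authorization not required.
Art. IV. is a worker-owned cooperative; operates from an industrially zoned site (not: is a mobile business with no fixed premises) → Cooperative Authorization not required.
Art. V. closes 7:00 PM, after 6:00 PM; handles hazardous materials; operates from an industrially zoned site → Late-Night Permit required.
Art. VI. closes 7:00 PM, at/before 9:00 PM; is a worker-owned cooperative (not: is a franchise of a national chain) → Regulatory Permit not required.
Art. VII. Daytime Authorization is required → Standard Authorization also required.
Art. VIII. closes 7:00 PM, at/before 9:00 PM; is a worker-owned cooperative → Daytime Authorization required.
Art. IX. closes 7:00 PM, at/before 9:00 PM → Annual Authorization required.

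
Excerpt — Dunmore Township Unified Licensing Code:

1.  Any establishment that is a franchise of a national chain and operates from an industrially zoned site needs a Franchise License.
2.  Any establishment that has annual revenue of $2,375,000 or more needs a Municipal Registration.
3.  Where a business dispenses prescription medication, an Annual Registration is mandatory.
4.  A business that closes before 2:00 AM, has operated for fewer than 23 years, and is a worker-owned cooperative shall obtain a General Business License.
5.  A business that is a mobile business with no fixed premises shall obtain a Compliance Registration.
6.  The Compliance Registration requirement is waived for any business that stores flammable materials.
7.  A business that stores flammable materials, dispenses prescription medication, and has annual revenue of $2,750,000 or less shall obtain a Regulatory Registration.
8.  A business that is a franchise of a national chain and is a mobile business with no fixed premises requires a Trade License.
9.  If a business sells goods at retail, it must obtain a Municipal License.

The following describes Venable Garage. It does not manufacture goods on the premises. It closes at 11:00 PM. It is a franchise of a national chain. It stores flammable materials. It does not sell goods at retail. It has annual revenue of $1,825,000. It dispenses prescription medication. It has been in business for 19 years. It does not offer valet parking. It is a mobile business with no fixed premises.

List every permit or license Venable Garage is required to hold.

Annual Registration, Regulatory Registration, Trade License

1. is a franchise of a national chain; is a mobile business with no fixed premises (not: operates from an industrially zoned site) → Franchise License not required.
2. revenue $1,825,000 < $2,375,000 → Municipal Registration not required.
3. dispenses prescription medication → Annual Registration required.
4. closes 11:00 PM, at/before 2:00 AM; years in business 19 < 23; is a franchise of a national chain (not: is a worker-owned cooperative) → General Business License not required.
5. is a mobile business with no fixed premises → Compliance Registration required.
6. stores flammable materials → exempt from Compliance Registration.
7. stores flammable materials; dispenses prescription medication; revenue $1,825,000 ≤ $2,750,000 → Regulatory Registration required.
8. is a franchise of a national chain; is a mobile business with no fixed premises → Trade License required.
9. does not sell goods at retail → Municipal License not required.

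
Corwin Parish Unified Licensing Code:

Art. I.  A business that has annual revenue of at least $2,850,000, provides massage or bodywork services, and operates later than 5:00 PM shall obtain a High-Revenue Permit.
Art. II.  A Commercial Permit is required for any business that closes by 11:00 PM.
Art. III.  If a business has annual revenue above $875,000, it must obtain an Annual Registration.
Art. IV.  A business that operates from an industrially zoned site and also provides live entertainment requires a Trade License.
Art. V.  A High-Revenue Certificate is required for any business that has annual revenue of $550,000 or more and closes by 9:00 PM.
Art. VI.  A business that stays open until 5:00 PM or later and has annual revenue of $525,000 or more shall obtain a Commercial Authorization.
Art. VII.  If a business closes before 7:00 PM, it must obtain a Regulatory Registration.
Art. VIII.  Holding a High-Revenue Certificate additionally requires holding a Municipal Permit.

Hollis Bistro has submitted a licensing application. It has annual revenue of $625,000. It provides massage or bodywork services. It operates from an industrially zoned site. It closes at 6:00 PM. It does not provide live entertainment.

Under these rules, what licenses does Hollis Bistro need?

Commercial Authorization, Commercial Permit, High-Revenue Certificate, Municipal Permit, Regulatory Registration

Art. I. revenue $625,000 < $2,850,000; provides massage or bodywork services; closes 6:00 PM, after 5:00 PM → High-Revenue Permit not required.
Art. II. closes 6:00 PM, at/before 11:00 PM → Commercial Permit required.
Art. III. revenue $625,000 ≤ $875,000 → Annual Registration not required.
Art. IV. operates from an industrially zoned site; does not provide live entertainment → Trade License not required.
Art. V. revenue $625,000 ≥ $550,000; closes 6:00 PM, at/before 9:00 PM → High-Revenue Certificate required.
Art. VI. closes 6:00 PM, after 5:00 PM; revenue $625,000 ≥ $525,000 → Commercial Authorization required.
Art. VII. closes 6:00 PM, at/before 7:00 PM → Regulatory Registration required.
Art. VIII. High-Revenue Certificate is required → Municipal Permit also required.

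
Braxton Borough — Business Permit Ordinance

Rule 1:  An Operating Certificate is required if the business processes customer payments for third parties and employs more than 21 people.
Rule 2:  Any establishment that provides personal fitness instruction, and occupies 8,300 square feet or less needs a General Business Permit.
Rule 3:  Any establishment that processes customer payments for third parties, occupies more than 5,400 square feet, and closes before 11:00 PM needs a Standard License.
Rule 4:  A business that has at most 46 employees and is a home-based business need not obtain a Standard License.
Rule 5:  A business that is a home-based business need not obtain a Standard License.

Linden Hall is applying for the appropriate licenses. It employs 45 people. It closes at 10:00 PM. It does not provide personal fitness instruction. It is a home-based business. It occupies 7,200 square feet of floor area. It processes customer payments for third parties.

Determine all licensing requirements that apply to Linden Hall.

Rule 1: processes customer payments for third parties; employees 45 > 21 → Operating Certificate required.
Rule 2: does not provide personal fitness instruction; floor area 7,200 square feet ≤ 8,300 square feet → General Business Permit not required.
Rule 3: processes customer payments for third parties; floor area 7,200 square feet > 5,400 square feet; closes 10:00 PM, at/before 11:00 PM → Standard License required.
Rule 4: employees 45 ≤ 46; is a home-based business → exempt from Standard License.
Rule 5: is a home-based business → exempt from Standard License.

Operating Certificate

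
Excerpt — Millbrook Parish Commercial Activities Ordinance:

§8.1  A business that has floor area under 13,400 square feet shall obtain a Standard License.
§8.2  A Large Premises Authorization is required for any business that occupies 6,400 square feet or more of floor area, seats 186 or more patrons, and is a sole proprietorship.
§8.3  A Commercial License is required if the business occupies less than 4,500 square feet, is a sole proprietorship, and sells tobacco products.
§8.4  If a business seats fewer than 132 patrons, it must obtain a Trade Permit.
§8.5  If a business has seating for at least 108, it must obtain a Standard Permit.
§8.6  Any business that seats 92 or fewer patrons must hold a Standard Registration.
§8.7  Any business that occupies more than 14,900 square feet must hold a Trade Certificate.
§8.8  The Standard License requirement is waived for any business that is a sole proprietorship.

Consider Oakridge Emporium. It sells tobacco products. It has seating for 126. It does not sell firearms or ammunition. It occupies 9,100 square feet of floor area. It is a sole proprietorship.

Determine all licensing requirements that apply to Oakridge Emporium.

Standard Permit, Trade Permit

§8.1 floor area 9,100 square feet < 13,400 square feet → Standard License required.
§8.2 floor area 9,100 square feet ≥ 6,400 square feet; seating 126 < 186; is a sole proprietorship → Large Premises Authorization not required.
§8.3 floor area 9,100 square feet ≥ 4,500 square feet; is a sole proprietorship; sells tobacco products → Commercial License not required.
§8.4 seating 126 < 132 → Trade Permit required.
§8.5 seating 126 ≥ 108 → Standard Permit required.
§8.6 seating 126 > 92 → Standard Registration not required.
§8.7 floor area 9,100 square feet ≤ 14,900 square feet → Trade Certificate not required.
§8.8 is a sole proprietorship → exempt from Standard License.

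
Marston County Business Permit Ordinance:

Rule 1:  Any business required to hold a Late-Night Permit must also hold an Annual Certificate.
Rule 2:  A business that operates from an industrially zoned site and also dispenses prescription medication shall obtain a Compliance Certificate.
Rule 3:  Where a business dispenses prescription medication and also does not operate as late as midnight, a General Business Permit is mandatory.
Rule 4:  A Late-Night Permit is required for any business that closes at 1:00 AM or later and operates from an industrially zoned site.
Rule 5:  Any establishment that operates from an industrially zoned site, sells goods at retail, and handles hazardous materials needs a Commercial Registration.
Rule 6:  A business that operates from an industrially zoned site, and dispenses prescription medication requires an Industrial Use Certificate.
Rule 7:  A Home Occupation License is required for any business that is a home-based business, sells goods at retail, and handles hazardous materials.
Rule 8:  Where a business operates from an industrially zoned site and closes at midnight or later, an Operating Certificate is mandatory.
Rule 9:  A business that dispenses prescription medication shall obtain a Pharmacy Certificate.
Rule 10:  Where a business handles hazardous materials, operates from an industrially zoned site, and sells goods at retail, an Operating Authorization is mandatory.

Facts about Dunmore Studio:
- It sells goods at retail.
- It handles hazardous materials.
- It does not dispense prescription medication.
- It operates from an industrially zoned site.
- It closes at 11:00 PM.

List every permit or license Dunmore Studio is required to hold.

Rule 1: Late-Night Permit is not required → no effect.
Rule 2: operates from an industrially zoned site; does not dispense prescription medication → Compliance Certificate not required.
Rule 3: does not dispense prescription medication; closes 11:00 PM, at/before midnight → General Business Permit not required.
Rule 4: closes 11:00 PM, at/before 1:00 AM; operates from an industrially zoned site → Late-Night Permit not required.
Rule 5: operates from an industrially zoned site; sells goods at retail; handles hazardous materials → Commercial Registration required.
Rule 6: operates from an industrially zoned site; does not dispense prescription medication → Industrial Use Certificate not required.
Rule 7: operates from an industrially zoned site (not: is a home-based business); sells goods at retail; handles hazardous materials → Home Occupation License not required.
Rule 8: operates from an industrially zoned site; closes 11:00 PM, at/before midnight → Operating Certificate not required.
Rule 9: does not dispense prescription medication → Pharmacy Certificate not required.
Rule 10: handles hazardous materials; operates from an industrially zoned site; sells goods at retail → Operating Authorization required.

Commercial Registration, Operating Authorization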